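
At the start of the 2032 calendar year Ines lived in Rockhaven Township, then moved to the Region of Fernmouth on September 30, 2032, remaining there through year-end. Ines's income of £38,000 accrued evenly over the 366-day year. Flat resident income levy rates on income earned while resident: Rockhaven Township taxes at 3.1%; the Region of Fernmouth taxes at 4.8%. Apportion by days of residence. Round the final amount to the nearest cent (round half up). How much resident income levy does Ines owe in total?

Rockhaven Township, January 1 – September 29, 2032: 273 days → £38,000 × 3.1% × 273/366 = £878.6721
The Region of Fernmouth, September 30 – December 31, 2032: 93 days → £38,000 × 4.8% × 93/366 = £463.4754
Total = £1,342.1475

£1,342.15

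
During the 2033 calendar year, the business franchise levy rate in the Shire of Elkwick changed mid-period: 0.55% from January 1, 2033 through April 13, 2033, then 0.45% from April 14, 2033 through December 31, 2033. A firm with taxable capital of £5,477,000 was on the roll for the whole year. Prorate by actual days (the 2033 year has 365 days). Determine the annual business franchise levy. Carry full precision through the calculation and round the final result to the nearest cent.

January 1 – April 13, 2033: 103 days at 0.55% → £5,477,000 × 0.55% × 103/365 = £8,500.6041
April 14 – December 31, 2033: 262 days at 0.45% → £5,477,000 × 0.45% × 262/365 = £17,691.4603
Total = £26,192.0644

£26,192.06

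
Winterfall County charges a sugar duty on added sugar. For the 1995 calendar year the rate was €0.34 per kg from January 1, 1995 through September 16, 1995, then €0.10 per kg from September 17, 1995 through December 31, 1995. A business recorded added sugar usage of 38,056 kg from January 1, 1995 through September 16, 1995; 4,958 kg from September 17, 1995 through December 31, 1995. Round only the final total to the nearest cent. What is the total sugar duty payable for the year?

€13,434.84

January 1 – September 16, 1995: 38,056 kg at €0.34/kg → €12,939.04
September 17 – December 31, 1995: 4,958 kg at €0.10/kg → €495.80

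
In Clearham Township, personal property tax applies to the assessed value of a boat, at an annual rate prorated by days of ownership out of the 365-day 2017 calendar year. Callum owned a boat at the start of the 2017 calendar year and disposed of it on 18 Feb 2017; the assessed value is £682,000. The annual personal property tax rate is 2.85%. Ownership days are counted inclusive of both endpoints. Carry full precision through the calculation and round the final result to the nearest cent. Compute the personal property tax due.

£2,609.35

Days held (1 Jan – 18 Feb 2017): 49 out of 365
Tax = £682,000 × 2.85% × 49/365 = £2,609.3507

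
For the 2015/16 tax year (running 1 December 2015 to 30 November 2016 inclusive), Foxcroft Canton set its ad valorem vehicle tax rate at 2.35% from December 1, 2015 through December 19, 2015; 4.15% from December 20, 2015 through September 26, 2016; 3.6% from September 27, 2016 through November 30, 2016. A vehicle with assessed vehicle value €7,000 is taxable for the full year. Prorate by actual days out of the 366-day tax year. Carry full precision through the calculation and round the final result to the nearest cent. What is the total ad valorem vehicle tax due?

December 1 – December 19, 2015: 19 days at 2.35% → €7,000 × 2.35% × 19/366 = €8.5396
December 20, 2015 – September 26, 2016: 282 days at 4.15% → €7,000 × 4.15% × 282/366 = €223.8279
September 27 – November 30, 2016: 65 days at 3.6% → €7,000 × 3.6% × 65/366 = €44.7541
Total = €277.1216

€277.12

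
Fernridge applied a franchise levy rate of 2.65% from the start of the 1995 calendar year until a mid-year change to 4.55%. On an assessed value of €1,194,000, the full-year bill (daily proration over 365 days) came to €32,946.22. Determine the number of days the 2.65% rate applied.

Let d = days at the first rate; then 365 − d days at the second rate.
€1,194,000 × [2.65%·d + 4.55%·(365−d)] / 365 = €32,946.22
Solving gives d = 344, so the new rate took effect on December 11, 1995.

344 days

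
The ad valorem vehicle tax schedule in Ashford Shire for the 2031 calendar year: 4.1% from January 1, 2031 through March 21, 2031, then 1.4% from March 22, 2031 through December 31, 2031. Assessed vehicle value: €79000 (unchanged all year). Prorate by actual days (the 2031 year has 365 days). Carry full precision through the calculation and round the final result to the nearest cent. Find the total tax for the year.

January 1 – March 21, 2031: 80 days at 4.1% → €79000 × 4.1% × 80/365 = €709.9178
March 22 – December 31, 2031: 285 days at 1.4% → €79000 × 1.4% × 285/365 = €863.5890
Total = €1573.5068

€1573.51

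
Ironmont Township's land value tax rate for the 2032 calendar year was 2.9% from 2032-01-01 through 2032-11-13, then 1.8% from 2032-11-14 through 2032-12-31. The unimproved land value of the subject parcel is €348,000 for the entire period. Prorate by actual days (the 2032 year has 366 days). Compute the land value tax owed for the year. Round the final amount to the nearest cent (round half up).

€9,589.97

2032-01-01 to 2032-11-13: 318 days at 2.9% → €348,000 × 2.9% × 318/366 = €8,768.4590
2032-11-14 to 2032-12-31: 48 days at 1.8% → €348,000 × 1.8% × 48/366 = €821.5082
Total = €9,589.9672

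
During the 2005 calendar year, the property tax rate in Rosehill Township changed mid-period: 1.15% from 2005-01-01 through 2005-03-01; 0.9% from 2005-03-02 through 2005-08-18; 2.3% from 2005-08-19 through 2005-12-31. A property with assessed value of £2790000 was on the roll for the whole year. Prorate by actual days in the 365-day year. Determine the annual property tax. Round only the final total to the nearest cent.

£40703.42

2005-01-01 to 2005-03-01: 60 days at 1.15% → £2790000 × 1.15% × 60/365 = £5274.2466
2005-03-02 to 2005-08-18: 170 days at 0.9% → £2790000 × 0.9% × 170/365 = £11695.0685
2005-08-19 to 2005-12-31: 135 days at 2.3% → £2790000 × 2.3% × 135/365 = £23734.1096
Total = £40703.4247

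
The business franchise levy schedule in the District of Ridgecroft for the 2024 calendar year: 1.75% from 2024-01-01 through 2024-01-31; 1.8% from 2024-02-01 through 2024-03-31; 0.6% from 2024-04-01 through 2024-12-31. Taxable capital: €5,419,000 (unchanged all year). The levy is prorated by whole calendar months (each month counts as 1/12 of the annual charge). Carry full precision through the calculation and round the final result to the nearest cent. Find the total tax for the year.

2024-01-01 to 2024-01-31: 1 month at 1.75% → €5,419,000 × 1.75% × 1/12 = €7,902.7083
2024-02-01 to 2024-03-31: 2 months at 1.8% → €5,419,000 × 1.8% × 2/12 = €16,257.0000
2024-04-01 to 2024-12-31: 9 months at 0.6% → €5,419,000 × 0.6% × 9/12 = €24,385.5000
Total = €48,545.2083

€48,545.21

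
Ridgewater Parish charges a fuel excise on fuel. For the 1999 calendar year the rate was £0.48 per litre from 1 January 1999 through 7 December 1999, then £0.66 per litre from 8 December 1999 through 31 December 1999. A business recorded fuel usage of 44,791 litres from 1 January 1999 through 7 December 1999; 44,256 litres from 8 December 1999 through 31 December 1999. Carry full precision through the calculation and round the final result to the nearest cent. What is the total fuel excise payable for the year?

£50708.64

1 January – 7 December 1999: 44,791 litres at £0.48/litre → £21499.68
8 December – 31 December 1999: 44,256 litres at £0.66/litre → £29208.96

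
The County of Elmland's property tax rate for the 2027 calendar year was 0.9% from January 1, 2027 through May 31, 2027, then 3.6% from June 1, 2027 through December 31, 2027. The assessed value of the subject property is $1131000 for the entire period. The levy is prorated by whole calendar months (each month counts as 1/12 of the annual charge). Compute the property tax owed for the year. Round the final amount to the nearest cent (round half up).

$27992.25

January 1 – May 31, 2027: 5 months at 0.9% → $1131000 × 0.9% × 5/12 = $4241.2500
June 1 – December 31, 2027: 7 months at 3.6% → $1131000 × 3.6% × 7/12 = $23751.0000
Total = $27992.2500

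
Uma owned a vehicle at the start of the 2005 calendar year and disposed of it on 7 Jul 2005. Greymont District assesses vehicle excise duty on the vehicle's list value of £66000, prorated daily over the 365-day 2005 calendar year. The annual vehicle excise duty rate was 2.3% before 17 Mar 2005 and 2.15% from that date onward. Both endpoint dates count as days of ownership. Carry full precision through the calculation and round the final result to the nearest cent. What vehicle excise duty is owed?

1 Jan – 16 Mar 2005: 75 days at 2.3% → £66000 × 2.3% × 75/365 = £311.9178
17 Mar – 7 Jul 2005: 113 days at 2.15% → £66000 × 2.15% × 113/365 = £439.3068
Total = £751.2247

£751.22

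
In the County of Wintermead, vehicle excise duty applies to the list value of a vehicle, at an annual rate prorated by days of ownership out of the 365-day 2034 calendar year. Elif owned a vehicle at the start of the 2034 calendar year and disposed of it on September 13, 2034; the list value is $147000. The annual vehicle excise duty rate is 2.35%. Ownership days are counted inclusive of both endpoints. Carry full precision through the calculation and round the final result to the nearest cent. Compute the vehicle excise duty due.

$2422.88

Days held (January 1 – September 13, 2034): 256 out of 365
Tax = $147000 × 2.35% × 256/365 = $2422.8822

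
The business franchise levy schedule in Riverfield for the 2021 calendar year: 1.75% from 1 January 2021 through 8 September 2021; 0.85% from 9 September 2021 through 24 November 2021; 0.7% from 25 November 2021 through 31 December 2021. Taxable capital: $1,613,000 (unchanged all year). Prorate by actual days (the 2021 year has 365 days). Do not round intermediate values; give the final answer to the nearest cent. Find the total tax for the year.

$23,448.16

1 January – 8 September 2021: 251 days at 1.75% → $1,613,000 × 1.75% × 251/365 = $19,411.2397
9 September – 24 November 2021: 77 days at 0.85% → $1,613,000 × 0.85% × 77/365 = $2,892.3521
25 November – 31 December 2021: 37 days at 0.7% → $1,613,000 × 0.7% × 37/365 = $1,144.5671
Total = $23,448.1589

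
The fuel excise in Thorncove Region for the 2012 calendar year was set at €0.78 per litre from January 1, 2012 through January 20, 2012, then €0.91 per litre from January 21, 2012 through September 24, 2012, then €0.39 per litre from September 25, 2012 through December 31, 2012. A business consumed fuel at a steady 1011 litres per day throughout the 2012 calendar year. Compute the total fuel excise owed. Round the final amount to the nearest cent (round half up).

January 1 – January 20, 2012: 20 days × 1011 litres/day = 20,220 litres at €0.78/litre → €15,771.60
January 21 – September 24, 2012: 248 days × 1011 litres/day = 250,728 litres at €0.91/litre → €228,162.48
September 25 – December 31, 2012: 98 days × 1011 litres/day = 99,078 litres at €0.39/litre → €38,640.42

€282,574.50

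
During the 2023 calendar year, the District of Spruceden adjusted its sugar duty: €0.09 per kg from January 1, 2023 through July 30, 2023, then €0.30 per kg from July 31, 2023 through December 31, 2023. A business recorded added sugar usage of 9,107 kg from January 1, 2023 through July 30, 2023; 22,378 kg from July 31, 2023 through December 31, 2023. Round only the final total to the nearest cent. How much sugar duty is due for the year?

January 1 – July 30, 2023: 9,107 kg at €0.09/kg → €819.63
July 31 – December 31, 2023: 22,378 kg at €0.30/kg → €6713.40

€7533.03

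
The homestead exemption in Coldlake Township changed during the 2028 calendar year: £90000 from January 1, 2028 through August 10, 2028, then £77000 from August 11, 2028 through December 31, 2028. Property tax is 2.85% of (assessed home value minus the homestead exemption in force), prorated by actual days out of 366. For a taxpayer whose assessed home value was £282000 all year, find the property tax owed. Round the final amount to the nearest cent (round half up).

January 1 – August 10, 2028: 223 days, exemption £90000 → (£282000 − £90000) × 2.85% × 223/366 = £3334.0328
August 11 – December 31, 2028: 143 days, exemption £77000 → (£282000 − £77000) × 2.85% × 143/366 = £2282.7254
Total = £5616.7582

£5616.76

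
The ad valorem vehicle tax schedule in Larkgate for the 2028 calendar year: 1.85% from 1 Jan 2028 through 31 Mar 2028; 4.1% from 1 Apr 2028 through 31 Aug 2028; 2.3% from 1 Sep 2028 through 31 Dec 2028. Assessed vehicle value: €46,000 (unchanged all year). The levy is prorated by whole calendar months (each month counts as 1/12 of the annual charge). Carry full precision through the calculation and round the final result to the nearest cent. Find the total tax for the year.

€1,351.25

1 Jan – 31 Mar 2028: 3 months at 1.85% → €46,000 × 1.85% × 3/12 = €212.7500
1 Apr – 31 Aug 2028: 5 months at 4.1% → €46,000 × 4.1% × 5/12 = €785.8333
1 Sep – 31 Dec 2028: 4 months at 2.3% → €46,000 × 2.3% × 4/12 = €352.6667
Total = €1,351.2500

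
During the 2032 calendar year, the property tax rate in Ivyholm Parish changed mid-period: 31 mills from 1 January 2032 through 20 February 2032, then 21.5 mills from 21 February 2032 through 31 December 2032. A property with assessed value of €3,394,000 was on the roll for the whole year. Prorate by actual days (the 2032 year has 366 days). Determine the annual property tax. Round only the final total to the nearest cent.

1 January – 20 February 2032: 51 days at 31 mills → €3,394,000 × 3.1% × 51/366 = €14,660.9672
21 February – 31 December 2032: 315 days at 21.5 mills → €3,394,000 × 2.15% × 315/366 = €62,802.9098
Total = €77,463.8770

€77,463.88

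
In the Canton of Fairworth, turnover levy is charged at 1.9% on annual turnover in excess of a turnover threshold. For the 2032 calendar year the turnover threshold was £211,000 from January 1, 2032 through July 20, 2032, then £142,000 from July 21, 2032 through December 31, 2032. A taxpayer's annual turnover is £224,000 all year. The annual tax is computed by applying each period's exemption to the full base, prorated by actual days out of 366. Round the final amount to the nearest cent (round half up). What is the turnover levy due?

£834.44

January 1 – July 20, 2032: 202 days, exemption £211,000 → (£224,000 − £211,000) × 1.9% × 202/366 = £136.3224
July 21 – December 31, 2032: 164 days, exemption £142,000 → (£224,000 − £142,000) × 1.9% × 164/366 = £698.1202
Total = £834.4426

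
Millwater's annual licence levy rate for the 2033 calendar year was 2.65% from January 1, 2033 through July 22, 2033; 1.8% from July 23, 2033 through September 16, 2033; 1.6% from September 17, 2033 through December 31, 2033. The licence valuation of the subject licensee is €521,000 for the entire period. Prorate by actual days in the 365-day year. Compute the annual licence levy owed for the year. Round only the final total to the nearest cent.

January 1 – July 22, 2033: 203 days at 2.65% → €521,000 × 2.65% × 203/365 = €7,678.6836
July 23 – September 16, 2033: 56 days at 1.8% → €521,000 × 1.8% × 56/365 = €1,438.8164
September 17 – December 31, 2033: 106 days at 1.6% → €521,000 × 1.6% × 106/365 = €2,420.8658
Total = €11,538.3658

€11,538.37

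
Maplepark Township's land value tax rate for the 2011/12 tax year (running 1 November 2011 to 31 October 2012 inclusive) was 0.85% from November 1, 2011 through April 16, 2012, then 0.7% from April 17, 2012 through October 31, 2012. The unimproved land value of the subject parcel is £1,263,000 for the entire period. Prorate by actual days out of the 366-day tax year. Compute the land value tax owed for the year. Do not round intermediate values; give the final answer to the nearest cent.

November 1, 2011 – April 16, 2012: 168 days at 0.85% → £1,263,000 × 0.85% × 168/366 = £4,927.7705
April 17 – October 31, 2012: 198 days at 0.7% → £1,263,000 × 0.7% × 198/366 = £4,782.8361
Total = £9,710.6066

£9,710.61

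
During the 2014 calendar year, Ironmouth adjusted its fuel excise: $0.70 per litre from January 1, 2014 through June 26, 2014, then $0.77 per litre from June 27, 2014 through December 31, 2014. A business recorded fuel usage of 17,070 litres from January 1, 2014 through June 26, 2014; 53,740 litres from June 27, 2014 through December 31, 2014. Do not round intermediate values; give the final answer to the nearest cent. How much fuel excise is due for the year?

January 1 – June 26, 2014: 17,070 litres at $0.70/litre → $11,949.00
June 27 – December 31, 2014: 53,740 litres at $0.77/litre → $41,379.80

$53,328.80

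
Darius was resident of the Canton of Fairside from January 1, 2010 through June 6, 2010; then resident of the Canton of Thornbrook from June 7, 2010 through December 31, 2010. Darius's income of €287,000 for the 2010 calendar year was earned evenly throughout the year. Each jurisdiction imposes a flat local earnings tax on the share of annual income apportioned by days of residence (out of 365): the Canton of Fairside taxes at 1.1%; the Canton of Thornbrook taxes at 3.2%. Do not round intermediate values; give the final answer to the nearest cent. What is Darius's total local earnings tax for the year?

The Canton of Fairside, January 1 – June 6, 2010: 157 days → €287,000 × 1.1% × 157/365 = €1,357.9425
The Canton of Thornbrook, June 7 – December 31, 2010: 208 days → €287,000 × 3.2% × 208/365 = €5,233.6219
Total = €6,591.5644

€6,591.56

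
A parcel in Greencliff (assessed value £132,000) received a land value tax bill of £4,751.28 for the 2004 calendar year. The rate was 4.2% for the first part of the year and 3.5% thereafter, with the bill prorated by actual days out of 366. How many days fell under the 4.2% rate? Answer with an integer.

Let d = days at the first rate; then 366 − d days at the second rate.
£132,000 × [4.2%·d + 3.5%·(366−d)] / 366 = £4,751.28
Solving gives d = 52, so the new rate took effect on February 22, 2004.

52 days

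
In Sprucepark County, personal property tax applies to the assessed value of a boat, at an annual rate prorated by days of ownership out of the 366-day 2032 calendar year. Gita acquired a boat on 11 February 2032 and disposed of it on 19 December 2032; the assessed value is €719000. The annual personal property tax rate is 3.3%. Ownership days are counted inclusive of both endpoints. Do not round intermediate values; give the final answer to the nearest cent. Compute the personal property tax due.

Days held (11 February – 19 December 2032): 313 out of 366
Tax = €719000 × 3.3% × 313/366 = €20291.1230

€20291.12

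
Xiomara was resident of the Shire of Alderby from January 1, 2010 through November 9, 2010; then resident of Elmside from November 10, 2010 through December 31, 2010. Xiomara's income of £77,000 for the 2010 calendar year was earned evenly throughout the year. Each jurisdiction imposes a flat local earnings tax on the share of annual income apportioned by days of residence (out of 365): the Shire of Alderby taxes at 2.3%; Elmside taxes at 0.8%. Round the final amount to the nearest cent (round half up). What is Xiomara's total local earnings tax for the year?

£1,606.45

The Shire of Alderby, January 1 – November 9, 2010: 313 days → £77,000 × 2.3% × 313/365 = £1,518.6932
Elmside, November 10 – December 31, 2010: 52 days → £77,000 × 0.8% × 52/365 = £87.7589
Total = £1,606.4521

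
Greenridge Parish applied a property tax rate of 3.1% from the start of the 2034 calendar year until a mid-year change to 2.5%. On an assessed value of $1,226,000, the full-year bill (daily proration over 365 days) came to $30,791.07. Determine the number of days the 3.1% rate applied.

Let d = days at the first rate; then 365 − d days at the second rate.
$1,226,000 × [3.1%·d + 2.5%·(365−d)] / 365 = $30,791.07
Solving gives d = 7, so the new rate took effect on 8 Jan 2034.

7 days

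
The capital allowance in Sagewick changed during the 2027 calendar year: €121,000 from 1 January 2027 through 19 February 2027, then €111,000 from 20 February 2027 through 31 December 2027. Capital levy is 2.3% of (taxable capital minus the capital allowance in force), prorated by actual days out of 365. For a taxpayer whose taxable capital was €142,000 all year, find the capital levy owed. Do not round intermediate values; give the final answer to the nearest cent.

€681.49

1 January – 19 February 2027: 50 days, exemption €121,000 → (€142,000 − €121,000) × 2.3% × 50/365 = €66.1644
20 February – 31 December 2027: 315 days, exemption €111,000 → (€142,000 − €111,000) × 2.3% × 315/365 = €615.3288
Total = €681.4932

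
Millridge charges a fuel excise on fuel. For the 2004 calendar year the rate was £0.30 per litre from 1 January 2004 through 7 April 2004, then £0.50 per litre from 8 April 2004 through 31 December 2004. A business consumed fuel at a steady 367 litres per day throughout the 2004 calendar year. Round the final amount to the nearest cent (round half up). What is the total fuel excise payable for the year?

£59,967.80

1 January – 7 April 2004: 98 days × 367 litres/day = 35,966 litres at £0.30/litre → £10,789.80
8 April – 31 December 2004: 268 days × 367 litres/day = 98,356 litres at £0.50/litre → £49,178.00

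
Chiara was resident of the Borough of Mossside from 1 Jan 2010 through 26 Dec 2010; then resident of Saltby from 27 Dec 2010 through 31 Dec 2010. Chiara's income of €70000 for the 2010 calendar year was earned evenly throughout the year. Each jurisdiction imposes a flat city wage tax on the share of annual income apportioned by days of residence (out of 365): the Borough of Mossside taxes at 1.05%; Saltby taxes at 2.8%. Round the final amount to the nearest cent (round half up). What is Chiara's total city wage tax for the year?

€751.78

The Borough of Mossside, 1 Jan – 26 Dec 2010: 360 days → €70000 × 1.05% × 360/365 = €724.9315
Saltby, 27 Dec – 31 Dec 2010: 5 days → €70000 × 2.8% × 5/365 = €26.8493
Total = €751.7808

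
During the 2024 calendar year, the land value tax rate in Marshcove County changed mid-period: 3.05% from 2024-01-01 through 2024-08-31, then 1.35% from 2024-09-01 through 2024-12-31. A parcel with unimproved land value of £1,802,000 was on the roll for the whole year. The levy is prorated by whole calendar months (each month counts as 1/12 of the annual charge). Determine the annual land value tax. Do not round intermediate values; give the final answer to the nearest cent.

2024-01-01 to 2024-08-31: 8 months at 3.05% → £1,802,000 × 3.05% × 8/12 = £36,640.6667
2024-09-01 to 2024-12-31: 4 months at 1.35% → £1,802,000 × 1.35% × 4/12 = £8,109.0000
Total = £44,749.6667

£44,749.67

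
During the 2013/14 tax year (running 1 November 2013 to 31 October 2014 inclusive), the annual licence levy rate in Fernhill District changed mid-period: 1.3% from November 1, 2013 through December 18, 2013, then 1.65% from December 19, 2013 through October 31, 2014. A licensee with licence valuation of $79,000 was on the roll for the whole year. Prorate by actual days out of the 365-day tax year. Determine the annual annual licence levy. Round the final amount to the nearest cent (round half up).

November 1 – December 18, 2013: 48 days at 1.3% → $79,000 × 1.3% × 48/365 = $135.0575
December 19, 2013 – October 31, 2014: 317 days at 1.65% → $79,000 × 1.65% × 317/365 = $1,132.0808
Total = $1,267.1384

$1,267.14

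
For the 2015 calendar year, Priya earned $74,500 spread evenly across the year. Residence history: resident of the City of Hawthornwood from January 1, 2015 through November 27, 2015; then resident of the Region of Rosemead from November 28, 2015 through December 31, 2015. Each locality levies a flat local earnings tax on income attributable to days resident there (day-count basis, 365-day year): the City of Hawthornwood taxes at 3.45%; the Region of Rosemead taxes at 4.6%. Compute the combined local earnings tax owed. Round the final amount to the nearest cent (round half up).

The City of Hawthornwood, January 1 – November 27, 2015: 331 days → $74,500 × 3.45% × 331/365 = $2,330.8295
The Region of Rosemead, November 28 – December 31, 2015: 34 days → $74,500 × 4.6% × 34/365 = $319.2274
Total = $2,650.0568

$2,650.06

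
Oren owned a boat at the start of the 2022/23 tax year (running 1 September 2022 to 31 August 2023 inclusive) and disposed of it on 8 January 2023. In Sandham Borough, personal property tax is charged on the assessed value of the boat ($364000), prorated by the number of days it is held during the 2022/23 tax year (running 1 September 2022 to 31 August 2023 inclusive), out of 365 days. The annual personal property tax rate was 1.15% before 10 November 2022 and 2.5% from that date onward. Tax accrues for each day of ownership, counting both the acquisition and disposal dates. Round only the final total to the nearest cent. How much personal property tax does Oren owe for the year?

$2298.68

1 September – 9 November 2022: 70 days at 1.15% → $364000 × 1.15% × 70/365 = $802.7945
10 November 2022 – 8 January 2023: 60 days at 2.5% → $364000 × 2.5% × 60/365 = $1495.8904
Total = $2298.6849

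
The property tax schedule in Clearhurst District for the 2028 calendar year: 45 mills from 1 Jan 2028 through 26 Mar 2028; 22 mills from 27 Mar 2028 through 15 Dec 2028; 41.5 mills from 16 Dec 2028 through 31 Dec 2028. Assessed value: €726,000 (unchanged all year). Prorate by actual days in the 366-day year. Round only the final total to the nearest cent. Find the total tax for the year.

€20,514.46

1 Jan – 26 Mar 2028: 86 days at 45 mills → €726,000 × 4.5% × 86/366 = €7,676.5574
27 Mar – 15 Dec 2028: 264 days at 22 mills → €726,000 × 2.2% × 264/366 = €11,520.7869
16 Dec – 31 Dec 2028: 16 days at 41.5 mills → €726,000 × 4.15% × 16/366 = €1,317.1148
Total = €20,514.4590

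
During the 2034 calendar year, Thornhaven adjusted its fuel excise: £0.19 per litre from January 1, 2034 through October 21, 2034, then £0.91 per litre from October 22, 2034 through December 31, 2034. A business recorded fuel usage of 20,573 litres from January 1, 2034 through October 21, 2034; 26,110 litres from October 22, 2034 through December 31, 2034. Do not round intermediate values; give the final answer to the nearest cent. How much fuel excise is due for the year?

January 1 – October 21, 2034: 20,573 litres at £0.19/litre → £3,908.87
October 22 – December 31, 2034: 26,110 litres at £0.91/litre → £23,760.10

£27,668.97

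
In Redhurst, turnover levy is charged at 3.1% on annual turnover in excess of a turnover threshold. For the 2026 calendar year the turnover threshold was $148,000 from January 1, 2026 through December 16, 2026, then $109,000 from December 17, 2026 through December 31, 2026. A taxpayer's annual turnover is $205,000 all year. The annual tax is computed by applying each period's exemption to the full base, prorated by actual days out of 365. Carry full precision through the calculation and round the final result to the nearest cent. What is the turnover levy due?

$1,816.68

January 1 – December 16, 2026: 350 days, exemption $148,000 → ($205,000 − $148,000) × 3.1% × 350/365 = $1,694.3836
December 17 – December 31, 2026: 15 days, exemption $109,000 → ($205,000 − $109,000) × 3.1% × 15/365 = $122.3014
Total = $1,816.6849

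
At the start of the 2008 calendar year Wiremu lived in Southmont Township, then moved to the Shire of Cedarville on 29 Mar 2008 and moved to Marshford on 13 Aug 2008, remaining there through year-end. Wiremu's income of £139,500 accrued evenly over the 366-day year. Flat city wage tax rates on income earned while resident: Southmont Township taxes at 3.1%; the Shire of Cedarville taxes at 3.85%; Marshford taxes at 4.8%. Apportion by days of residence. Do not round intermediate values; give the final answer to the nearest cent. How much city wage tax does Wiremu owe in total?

Southmont Township, 1 Jan – 28 Mar 2008: 88 days → £139,500 × 3.1% × 88/366 = £1,039.7705
The Shire of Cedarville, 29 Mar – 12 Aug 2008: 137 days → £139,500 × 3.85% × 137/366 = £2,010.3627
Marshford, 13 Aug – 31 Dec 2008: 141 days → £139,500 × 4.8% × 141/366 = £2,579.6066
Total = £5,629.7398

£5,629.74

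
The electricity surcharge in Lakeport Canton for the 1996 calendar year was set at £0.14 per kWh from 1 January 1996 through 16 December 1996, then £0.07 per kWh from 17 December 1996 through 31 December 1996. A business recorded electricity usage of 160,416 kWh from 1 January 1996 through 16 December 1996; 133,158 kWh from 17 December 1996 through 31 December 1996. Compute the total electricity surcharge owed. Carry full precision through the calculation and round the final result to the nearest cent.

1 January – 16 December 1996: 160,416 kWh at £0.14/kWh → £22,458.24
17 December – 31 December 1996: 133,158 kWh at £0.07/kWh → £9,321.06

£31,779.30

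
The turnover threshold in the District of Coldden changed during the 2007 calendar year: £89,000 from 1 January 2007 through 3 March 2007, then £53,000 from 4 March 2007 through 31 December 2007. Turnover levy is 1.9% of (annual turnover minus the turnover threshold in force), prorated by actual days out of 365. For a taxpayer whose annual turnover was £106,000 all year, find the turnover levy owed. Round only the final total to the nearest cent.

1 January – 3 March 2007: 62 days, exemption £89,000 → (£106,000 − £89,000) × 1.9% × 62/365 = £54.8658
4 March – 31 December 2007: 303 days, exemption £53,000 → (£106,000 − £53,000) × 1.9% × 303/365 = £835.9479
Total = £890.8137

£890.81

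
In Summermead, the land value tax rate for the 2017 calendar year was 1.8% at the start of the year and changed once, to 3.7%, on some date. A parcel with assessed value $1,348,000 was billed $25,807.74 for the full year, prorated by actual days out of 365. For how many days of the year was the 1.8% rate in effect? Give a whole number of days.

343 days

Let d = days at the first rate; then 365 − d days at the second rate.
$1,348,000 × [1.8%·d + 3.7%·(365−d)] / 365 = $25,807.74
Solving gives d = 343, so the new rate took effect on 10 Dec 2017.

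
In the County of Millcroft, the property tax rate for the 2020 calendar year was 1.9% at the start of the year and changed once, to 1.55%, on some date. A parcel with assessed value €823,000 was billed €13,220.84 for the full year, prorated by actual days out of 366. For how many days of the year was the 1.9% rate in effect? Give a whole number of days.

59 days

Let d = days at the first rate; then 366 − d days at the second rate.
€823,000 × [1.9%·d + 1.55%·(366−d)] / 366 = €13,220.84
Solving gives d = 59, so the new rate took effect on February 29, 2020.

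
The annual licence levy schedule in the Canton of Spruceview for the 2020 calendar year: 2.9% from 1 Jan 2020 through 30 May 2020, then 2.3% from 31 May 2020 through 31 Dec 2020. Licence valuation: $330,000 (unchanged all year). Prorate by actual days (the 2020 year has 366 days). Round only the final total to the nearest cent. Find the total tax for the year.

$8,406.89

1 Jan – 30 May 2020: 151 days at 2.9% → $330,000 × 2.9% × 151/366 = $3,948.2787
31 May – 31 Dec 2020: 215 days at 2.3% → $330,000 × 2.3% × 215/366 = $4,458.6066
Total = $8,406.8852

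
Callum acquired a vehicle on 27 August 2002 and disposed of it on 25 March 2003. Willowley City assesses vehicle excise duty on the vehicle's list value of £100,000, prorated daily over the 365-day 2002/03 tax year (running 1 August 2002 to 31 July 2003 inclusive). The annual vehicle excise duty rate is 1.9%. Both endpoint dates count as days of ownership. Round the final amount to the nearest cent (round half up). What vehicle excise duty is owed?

Days held (27 August 2002 – 25 March 2003): 211 out of 365
Tax = £100,000 × 1.9% × 211/365 = £1,098.3562

£1,098.36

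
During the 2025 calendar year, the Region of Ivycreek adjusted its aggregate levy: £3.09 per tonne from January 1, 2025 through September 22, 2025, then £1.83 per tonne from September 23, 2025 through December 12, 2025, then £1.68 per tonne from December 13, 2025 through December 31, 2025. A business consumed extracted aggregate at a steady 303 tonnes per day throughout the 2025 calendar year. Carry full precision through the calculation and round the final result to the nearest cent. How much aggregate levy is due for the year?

January 1 – September 22, 2025: 265 days × 303 tonnes/day = 80,295 tonnes at £3.09/tonne → £248,111.55
September 23 – December 12, 2025: 81 days × 303 tonnes/day = 24,543 tonnes at £1.83/tonne → £44,913.69
December 13 – December 31, 2025: 19 days × 303 tonnes/day = 5,757 tonnes at £1.68/tonne → £9,671.76

£302,697.00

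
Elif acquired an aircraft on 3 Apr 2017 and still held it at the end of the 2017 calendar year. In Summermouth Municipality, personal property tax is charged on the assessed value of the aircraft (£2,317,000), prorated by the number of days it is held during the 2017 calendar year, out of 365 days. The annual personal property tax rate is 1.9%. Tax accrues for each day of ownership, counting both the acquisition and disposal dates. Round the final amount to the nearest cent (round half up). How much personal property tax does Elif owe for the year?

Days held (3 Apr – 31 Dec 2017): 273 out of 365
Tax = £2,317,000 × 1.9% × 273/365 = £32,926.7918

£32,926.79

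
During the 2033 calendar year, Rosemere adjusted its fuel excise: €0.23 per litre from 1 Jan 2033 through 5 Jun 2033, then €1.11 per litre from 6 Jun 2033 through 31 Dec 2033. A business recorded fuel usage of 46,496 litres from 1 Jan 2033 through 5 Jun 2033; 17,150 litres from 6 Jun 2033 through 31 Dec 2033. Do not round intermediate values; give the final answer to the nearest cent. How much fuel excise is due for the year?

€29,730.58

1 Jan – 5 Jun 2033: 46,496 litres at €0.23/litre → €10,694.08
6 Jun – 31 Dec 2033: 17,150 litres at €1.11/litre → €19,036.50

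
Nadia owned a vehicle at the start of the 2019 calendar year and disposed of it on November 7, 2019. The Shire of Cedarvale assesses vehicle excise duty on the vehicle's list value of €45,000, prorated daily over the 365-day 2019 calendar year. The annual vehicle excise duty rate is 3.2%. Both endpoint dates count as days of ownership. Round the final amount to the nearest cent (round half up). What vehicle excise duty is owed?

Days held (January 1 – November 7, 2019): 311 out of 365
Tax = €45,000 × 3.2% × 311/365 = €1,226.9589

€1,226.96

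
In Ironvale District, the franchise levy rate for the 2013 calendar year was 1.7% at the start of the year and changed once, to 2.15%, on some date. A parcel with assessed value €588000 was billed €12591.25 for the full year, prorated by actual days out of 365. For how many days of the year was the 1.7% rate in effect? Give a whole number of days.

Let d = days at the first rate; then 365 − d days at the second rate.
€588000 × [1.7%·d + 2.15%·(365−d)] / 365 = €12591.25
Solving gives d = 7, so the new rate took effect on January 8, 2013.

7 days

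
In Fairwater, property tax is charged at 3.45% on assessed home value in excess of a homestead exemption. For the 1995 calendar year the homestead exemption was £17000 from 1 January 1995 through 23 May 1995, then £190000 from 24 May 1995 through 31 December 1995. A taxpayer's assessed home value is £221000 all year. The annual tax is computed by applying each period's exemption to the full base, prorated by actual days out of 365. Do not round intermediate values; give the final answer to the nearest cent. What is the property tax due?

£3407.84

1 January – 23 May 1995: 143 days, exemption £17000 → (£221000 − £17000) × 3.45% × 143/365 = £2757.3534
24 May – 31 December 1995: 222 days, exemption £190000 → (£221000 − £190000) × 3.45% × 222/365 = £650.4904
Total = £3407.8438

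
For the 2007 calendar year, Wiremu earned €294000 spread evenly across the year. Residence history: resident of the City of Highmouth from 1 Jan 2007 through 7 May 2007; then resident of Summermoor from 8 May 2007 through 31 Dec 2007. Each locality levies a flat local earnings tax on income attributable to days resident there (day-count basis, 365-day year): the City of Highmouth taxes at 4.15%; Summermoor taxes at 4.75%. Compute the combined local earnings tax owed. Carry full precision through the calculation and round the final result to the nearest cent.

€13351.22

The City of Highmouth, 1 Jan – 7 May 2007: 127 days → €294000 × 4.15% × 127/365 = €4245.2795
Summermoor, 8 May – 31 Dec 2007: 238 days → €294000 × 4.75% × 238/365 = €9105.9452
Total = €13351.2247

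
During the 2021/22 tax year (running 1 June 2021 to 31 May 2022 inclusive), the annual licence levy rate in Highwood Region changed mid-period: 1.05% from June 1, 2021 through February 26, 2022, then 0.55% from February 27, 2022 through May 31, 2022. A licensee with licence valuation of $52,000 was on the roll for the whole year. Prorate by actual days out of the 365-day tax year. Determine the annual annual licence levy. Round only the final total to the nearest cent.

$479.04

June 1, 2021 – February 26, 2022: 271 days at 1.05% → $52,000 × 1.05% × 271/365 = $405.3863
February 27 – May 31, 2022: 94 days at 0.55% → $52,000 × 0.55% × 94/365 = $73.6548
Total = $479.0411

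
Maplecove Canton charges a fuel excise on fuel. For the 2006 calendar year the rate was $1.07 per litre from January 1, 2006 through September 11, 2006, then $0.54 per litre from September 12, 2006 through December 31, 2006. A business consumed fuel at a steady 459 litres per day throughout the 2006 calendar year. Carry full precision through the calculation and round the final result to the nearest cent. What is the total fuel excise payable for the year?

$152259.48

January 1 – September 11, 2006: 254 days × 459 litres/day = 116,586 litres at $1.07/litre → $124747.02
September 12 – December 31, 2006: 111 days × 459 litres/day = 50,949 litres at $0.54/litre → $27512.46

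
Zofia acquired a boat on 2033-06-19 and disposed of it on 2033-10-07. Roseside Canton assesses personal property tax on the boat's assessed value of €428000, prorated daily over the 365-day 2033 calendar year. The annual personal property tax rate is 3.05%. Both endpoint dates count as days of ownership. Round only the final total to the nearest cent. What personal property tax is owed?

Days held (2033-06-19 to 2033-10-07): 111 out of 365
Tax = €428000 × 3.05% × 111/365 = €3969.8466

€3969.85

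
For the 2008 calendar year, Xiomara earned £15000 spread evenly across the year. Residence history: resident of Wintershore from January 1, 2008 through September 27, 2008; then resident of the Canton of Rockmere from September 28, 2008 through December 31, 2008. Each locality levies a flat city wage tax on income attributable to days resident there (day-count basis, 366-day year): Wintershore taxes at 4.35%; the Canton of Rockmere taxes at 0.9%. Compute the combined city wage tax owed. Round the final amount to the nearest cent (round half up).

£518.18

Wintershore, January 1 – September 27, 2008: 271 days → £15000 × 4.35% × 271/366 = £483.1352
The Canton of Rockmere, September 28 – December 31, 2008: 95 days → £15000 × 0.9% × 95/366 = £35.0410
Total = £518.1762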